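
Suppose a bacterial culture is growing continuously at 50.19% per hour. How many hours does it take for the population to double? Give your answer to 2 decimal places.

doubling time ≈ 1.38 hours

doubling time = ln(2) / |r| = 0.69315 / 0.5019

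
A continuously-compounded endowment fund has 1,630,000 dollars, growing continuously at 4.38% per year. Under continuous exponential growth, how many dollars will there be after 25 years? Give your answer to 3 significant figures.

P(25) = 1630000 · e^(0.0438·25) = 1630000 · e^(1.095)
= 1630000 · 2.98918 ≈ 4872367.77

≈ 4,870,000 dollars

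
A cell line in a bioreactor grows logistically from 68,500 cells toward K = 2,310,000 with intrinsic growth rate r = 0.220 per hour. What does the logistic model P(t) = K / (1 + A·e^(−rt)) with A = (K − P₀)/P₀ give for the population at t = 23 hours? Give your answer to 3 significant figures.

≈ 1,910,000 cells

A = (2310000 − 68500)/68500 = 32.72263
P(23) = 2310000 / (1 + 32.72263·e^(−0.22·23)) = 2310000 / (1 + 32.72263·0.006346)
= 2310000 / 1.20764 ≈ 1912816.35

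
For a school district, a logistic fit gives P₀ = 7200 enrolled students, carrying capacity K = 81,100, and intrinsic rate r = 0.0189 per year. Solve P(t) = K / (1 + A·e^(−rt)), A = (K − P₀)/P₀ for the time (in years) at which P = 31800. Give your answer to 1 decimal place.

A = (81100 − 7200)/7200 = 10.26389
31800 = 81100/(1 + 10.26389·e^(−0.0189t)) → 1 + 10.26389·e^(−0.0189t) = 2.55031
e^(−0.0189t) = 0.151046 → t = ln(6.62052)/0.0189 = 1.89017/0.0189

t ≈ 100.0 years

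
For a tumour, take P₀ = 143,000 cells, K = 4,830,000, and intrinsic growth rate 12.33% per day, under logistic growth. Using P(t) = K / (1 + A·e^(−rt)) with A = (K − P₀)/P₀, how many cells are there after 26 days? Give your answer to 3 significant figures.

A = (4830000 − 143000)/143000 = 32.77622
P(26) = 4830000 / (1 + 32.77622·e^(−0.1233·26)) = 4830000 / (1 + 32.77622·0.040526)
= 4830000 / 2.3283 ≈ 2074470.87

≈ 2,070,000 cells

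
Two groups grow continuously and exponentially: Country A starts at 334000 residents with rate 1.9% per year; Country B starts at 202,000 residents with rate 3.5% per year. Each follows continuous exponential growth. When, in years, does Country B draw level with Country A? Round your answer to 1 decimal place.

t ≈ 31.4 years

334000·e^(0.019t) = 202000·e^(0.035t)
334000/202000 = e^((0.035 − 0.019)t) → ln(1.65347) = 0.016·t
t = 0.50287 / 0.016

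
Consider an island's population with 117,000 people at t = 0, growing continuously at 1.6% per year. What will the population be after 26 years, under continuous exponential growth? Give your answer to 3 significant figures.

P(26) = 117000 · e^(0.016·26) = 117000 · e^(0.416)
= 117000 · 1.51589 ≈ 177358.65

≈ 177,000 people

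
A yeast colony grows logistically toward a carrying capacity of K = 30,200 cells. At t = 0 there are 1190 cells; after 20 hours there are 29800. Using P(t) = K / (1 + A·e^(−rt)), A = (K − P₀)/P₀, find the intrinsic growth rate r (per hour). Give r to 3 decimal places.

A = (30200 − 1190)/1190 = 24.37815
29800 = 30200/(1 + 24.37815·e^(−r·20)) → e^(−20r) = (1.01342 − 1)/24.37815 = 0.000551
r = −ln(0.000551)/20 = 7.50449/20

r ≈ 0.375 per hour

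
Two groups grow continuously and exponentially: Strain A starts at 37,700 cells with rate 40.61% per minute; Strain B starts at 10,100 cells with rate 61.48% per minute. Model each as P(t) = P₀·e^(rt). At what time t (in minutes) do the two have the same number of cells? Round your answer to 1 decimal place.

t ≈ 6.3 minutes

37700·e^(0.4061t) = 10100·e^(0.6148t)
37700/10100 = e^((0.6148 − 0.4061)t) → ln(3.73267) = 0.2087·t
t = 1.31712 / 0.2087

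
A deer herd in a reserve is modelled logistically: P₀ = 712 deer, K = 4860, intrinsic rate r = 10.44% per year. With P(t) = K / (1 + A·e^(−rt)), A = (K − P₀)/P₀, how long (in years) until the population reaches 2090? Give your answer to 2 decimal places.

t ≈ 14.18 years

A = (4860 − 712)/712 = 5.82584
2090 = 4860/(1 + 5.82584·e^(−0.1044t)) → 1 + 5.82584·e^(−0.1044t) = 2.32536
e^(−0.1044t) = 0.227497 → t = ln(4.39567)/0.1044 = 1.48062/0.1044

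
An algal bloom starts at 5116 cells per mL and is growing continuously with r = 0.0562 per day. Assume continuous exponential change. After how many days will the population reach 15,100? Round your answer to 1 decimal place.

t ≈ 19.3 days

15100 = 5116 · e^(0.0562·t)
t = ln(15100/5116) / 0.0562 = ln(2.95152) / 0.0562 = 1.08232 / 0.0562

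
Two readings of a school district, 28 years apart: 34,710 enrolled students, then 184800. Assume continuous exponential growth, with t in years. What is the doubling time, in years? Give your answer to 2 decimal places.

doubling time ≈ 11.61 years

r = ln(184800/34710) / 28 = ln(5.32411) / 28 ≈ 0.059723 per year
doubling time = ln 2 / |r| = 0.69315 / 0.059723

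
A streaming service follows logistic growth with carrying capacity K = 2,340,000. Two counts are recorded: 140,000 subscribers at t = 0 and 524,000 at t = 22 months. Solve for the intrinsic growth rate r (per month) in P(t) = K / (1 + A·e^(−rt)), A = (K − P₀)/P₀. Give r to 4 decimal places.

r ≈ 0.0687 per month

A = (2340000 − 140000)/140000 = 15.71429
524000 = 2340000/(1 + 15.71429·e^(−r·22)) → e^(−22r) = (4.46565 − 1)/15.71429 = 0.220541
r = −ln(0.220541)/22 = 1.51167/22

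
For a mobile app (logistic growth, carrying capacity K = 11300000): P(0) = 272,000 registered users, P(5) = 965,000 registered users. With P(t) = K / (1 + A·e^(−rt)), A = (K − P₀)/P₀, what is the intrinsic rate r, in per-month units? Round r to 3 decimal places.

A = (11300000 − 272000)/272000 = 40.54412
965000 = 11300000/(1 + 40.54412·e^(−r·5)) → e^(−5r) = (11.70984 − 1)/40.54412 = 0.264153
r = −ln(0.264153)/5 = 1.33123/5

r ≈ 0.266 per month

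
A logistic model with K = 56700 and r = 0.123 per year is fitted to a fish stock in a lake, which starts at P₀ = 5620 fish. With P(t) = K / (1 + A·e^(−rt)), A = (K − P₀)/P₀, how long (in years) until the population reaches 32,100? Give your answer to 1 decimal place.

t ≈ 20.1 years

A = (56700 − 5620)/5620 = 9.08897
32100 = 56700/(1 + 9.08897·e^(−0.123t)) → 1 + 9.08897·e^(−0.123t) = 1.76636
e^(−0.123t) = 0.084317 → t = ln(11.85999)/0.123 = 2.47317/0.123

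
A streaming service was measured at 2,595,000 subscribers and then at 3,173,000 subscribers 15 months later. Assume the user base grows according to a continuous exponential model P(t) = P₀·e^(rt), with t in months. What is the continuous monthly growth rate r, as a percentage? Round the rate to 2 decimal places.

r ≈ 1.34% per month

3173000 = 2595000 · e^(r·15)
e^(15r) = 3173000/2595000 = 1.22274
r = ln(1.22274) / 15 = 0.20109 / 15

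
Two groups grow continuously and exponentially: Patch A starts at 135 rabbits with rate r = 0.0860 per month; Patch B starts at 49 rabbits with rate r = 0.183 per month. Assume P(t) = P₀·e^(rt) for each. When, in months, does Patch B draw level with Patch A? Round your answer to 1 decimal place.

135·e^(0.086t) = 49·e^(0.183t)
135/49 = e^((0.183 − 0.086)t) → ln(2.7551) = 0.097·t
t = 1.01345 / 0.097

t ≈ 10.4 months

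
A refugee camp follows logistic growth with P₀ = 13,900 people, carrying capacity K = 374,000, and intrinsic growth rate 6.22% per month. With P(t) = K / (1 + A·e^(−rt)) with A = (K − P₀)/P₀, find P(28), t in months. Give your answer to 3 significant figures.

A = (374000 − 13900)/13900 = 25.90647
P(28) = 374000 / (1 + 25.90647·e^(−0.0622·28)) = 374000 / (1 + 25.90647·0.17524)
= 374000 / 5.53985 ≈ 67510.91

≈ 67,500 people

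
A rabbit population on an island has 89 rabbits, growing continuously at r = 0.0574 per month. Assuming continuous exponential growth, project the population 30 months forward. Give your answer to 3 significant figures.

P(30) = 89 · e^(0.0574·30) = 89 · e^(1.722)
= 89 · 5.59571 ≈ 498.02

≈ 498 rabbits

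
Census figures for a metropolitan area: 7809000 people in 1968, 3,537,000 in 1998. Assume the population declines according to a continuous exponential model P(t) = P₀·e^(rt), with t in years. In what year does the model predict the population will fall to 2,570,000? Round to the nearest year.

year 2010

r = ln(3537000/7809000) / 30 = -0.792/30 ≈ -0.0264 per year
t = ln(2570000/7809000) / r = -1.11137/-0.0264 ≈ 42.1 years after 1968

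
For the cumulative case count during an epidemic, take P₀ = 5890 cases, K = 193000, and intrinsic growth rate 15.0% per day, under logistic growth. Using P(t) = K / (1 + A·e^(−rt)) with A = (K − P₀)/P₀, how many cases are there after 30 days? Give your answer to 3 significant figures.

A = (193000 − 5890)/5890 = 31.7674
P(30) = 193000 / (1 + 31.7674·e^(−0.15·30)) = 193000 / (1 + 31.7674·0.011109)
= 193000 / 1.3529 ≈ 142656.1

≈ 143,000 cases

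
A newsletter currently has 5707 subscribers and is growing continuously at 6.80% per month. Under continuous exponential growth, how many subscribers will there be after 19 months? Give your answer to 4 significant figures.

≈ 20,770 subscribers

P(19) = 5707 · e^(0.068·19) = 5707 · e^(1.292)
= 5707 · 3.64006 ≈ 20773.82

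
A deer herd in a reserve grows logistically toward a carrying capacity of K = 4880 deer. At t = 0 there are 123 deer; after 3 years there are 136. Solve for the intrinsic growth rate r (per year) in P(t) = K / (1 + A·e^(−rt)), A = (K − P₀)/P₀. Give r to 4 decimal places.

r ≈ 0.0344 per year

A = (4880 − 123)/123 = 38.6748
136 = 4880/(1 + 38.6748·e^(−r·3)) → e^(−3r) = (35.88235 − 1)/38.6748 = 0.90194
r = −ln(0.90194)/3 = 0.10321/3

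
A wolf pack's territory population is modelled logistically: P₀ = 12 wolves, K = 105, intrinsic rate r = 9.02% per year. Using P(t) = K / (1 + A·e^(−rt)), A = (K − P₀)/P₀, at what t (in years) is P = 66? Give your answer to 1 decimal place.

A = (105 − 12)/12 = 7.75
66 = 105/(1 + 7.75·e^(−0.0902t)) → 1 + 7.75·e^(−0.0902t) = 1.59091
e^(−0.0902t) = 0.076246 → t = ln(13.11538)/0.0902 = 2.57379/0.0902

t ≈ 28.5 years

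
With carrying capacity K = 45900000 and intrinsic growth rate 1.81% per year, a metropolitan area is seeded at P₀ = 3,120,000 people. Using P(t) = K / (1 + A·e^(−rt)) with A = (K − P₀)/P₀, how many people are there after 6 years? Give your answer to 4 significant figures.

≈ 3,451,000 people

A = (45900000 − 3120000)/3120000 = 13.71154
P(6) = 45900000 / (1 + 13.71154·e^(−0.0181·6)) = 45900000 / (1 + 13.71154·0.897089)
= 45900000 / 13.30047 ≈ 3451005.14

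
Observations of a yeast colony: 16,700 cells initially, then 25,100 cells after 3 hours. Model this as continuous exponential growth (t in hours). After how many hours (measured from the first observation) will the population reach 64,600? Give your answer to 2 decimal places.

t ≈ 9.96 hours

r = ln(25100/16700) / 3 ≈ 0.13582 per hour
t = ln(64600/16700) / r = 1.35281 / 0.13582 ≈ 9.96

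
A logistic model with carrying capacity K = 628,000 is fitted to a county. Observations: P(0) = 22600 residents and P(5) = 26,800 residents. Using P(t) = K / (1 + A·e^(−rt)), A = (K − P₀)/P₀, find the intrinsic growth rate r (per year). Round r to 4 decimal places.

A = (628000 − 22600)/22600 = 26.78761
26800 = 628000/(1 + 26.78761·e^(−r·5)) → e^(−5r) = (23.43284 − 1)/26.78761 = 0.837433
r = −ln(0.837433)/5 = 0.17741/5

r ≈ 0.0355 per year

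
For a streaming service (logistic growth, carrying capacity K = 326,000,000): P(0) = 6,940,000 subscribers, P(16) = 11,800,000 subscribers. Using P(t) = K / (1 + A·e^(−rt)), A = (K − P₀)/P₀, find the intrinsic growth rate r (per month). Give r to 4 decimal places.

A = (326000000 − 6940000)/6940000 = 45.97406
11800000 = 326000000/(1 + 45.97406·e^(−r·16)) → e^(−16r) = (27.62712 − 1)/45.97406 = 0.579177
r = −ln(0.579177)/16 = 0.54615/16

r ≈ 0.0341 per month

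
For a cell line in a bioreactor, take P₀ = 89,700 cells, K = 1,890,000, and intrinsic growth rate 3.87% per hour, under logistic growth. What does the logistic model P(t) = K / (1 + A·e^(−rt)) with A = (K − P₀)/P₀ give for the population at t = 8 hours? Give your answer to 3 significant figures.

≈ 120,000 cells

A = (1890000 − 89700)/89700 = 20.07023
P(8) = 1890000 / (1 + 20.07023·e^(−0.0387·8)) = 1890000 / (1 + 20.07023·0.73374)
= 1890000 / 15.72634 ≈ 120180.53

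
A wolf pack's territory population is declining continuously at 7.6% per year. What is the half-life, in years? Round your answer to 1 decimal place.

half-life = ln(2) / |r| = 0.69315 / 0.076

half-life ≈ 9.1 years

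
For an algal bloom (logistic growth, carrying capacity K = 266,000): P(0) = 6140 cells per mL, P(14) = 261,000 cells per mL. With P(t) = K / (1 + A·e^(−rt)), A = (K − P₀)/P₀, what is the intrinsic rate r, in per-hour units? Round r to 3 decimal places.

r ≈ 0.550 per hour

A = (266000 − 6140)/6140 = 42.32248
261000 = 266000/(1 + 42.32248·e^(−r·14)) → e^(−14r) = (1.01916 − 1)/42.32248 = 0.000453
r = −ln(0.000453)/14 = 7.7004/14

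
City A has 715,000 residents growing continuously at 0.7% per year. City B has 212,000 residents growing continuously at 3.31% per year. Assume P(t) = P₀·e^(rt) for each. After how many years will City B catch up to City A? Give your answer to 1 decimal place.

715000·e^(0.007t) = 212000·e^(0.0331t)
715000/212000 = e^((0.0331 − 0.007)t) → ln(3.37264) = 0.0261·t
t = 1.2157 / 0.0261

t ≈ 46.6 years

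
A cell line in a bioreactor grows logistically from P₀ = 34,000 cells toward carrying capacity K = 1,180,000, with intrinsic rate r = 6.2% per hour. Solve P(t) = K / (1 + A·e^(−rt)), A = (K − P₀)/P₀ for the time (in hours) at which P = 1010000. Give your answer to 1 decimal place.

t ≈ 85.5 hours

A = (1180000 − 34000)/34000 = 33.70588
1010000 = 1180000/(1 + 33.70588·e^(−0.062t)) → 1 + 33.70588·e^(−0.062t) = 1.16832
e^(−0.062t) = 0.004994 → t = ln(200.2526)/0.062 = 5.29958/0.062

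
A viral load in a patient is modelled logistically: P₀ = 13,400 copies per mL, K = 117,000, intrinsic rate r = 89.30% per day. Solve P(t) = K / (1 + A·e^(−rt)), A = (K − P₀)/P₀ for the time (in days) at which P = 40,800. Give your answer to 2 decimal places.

A = (117000 − 13400)/13400 = 7.73134
40800 = 117000/(1 + 7.73134·e^(−0.893t)) → 1 + 7.73134·e^(−0.893t) = 2.86765
e^(−0.893t) = 0.241568 → t = ln(4.13962)/0.893 = 1.4206/0.893

t ≈ 1.59 days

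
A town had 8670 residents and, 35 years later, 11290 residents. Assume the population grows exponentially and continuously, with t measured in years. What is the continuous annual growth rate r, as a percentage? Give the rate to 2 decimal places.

11290 = 8670 · e^(r·35)
e^(35r) = 11290/8670 = 1.30219
r = ln(1.30219) / 35 = 0.26405 / 35

r ≈ 0.75% per year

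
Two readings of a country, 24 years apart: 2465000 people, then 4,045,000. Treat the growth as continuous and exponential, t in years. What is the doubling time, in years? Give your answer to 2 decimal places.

r = ln(4045000/2465000) / 24 = ln(1.64097) / 24 ≈ 0.020637 per year
doubling time = ln 2 / |r| = 0.69315 / 0.020637

doubling time ≈ 33.59 years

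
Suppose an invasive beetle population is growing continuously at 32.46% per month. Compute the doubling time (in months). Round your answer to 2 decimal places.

doubling time ≈ 2.14 months

doubling time = ln(2) / |r| = 0.69315 / 0.3246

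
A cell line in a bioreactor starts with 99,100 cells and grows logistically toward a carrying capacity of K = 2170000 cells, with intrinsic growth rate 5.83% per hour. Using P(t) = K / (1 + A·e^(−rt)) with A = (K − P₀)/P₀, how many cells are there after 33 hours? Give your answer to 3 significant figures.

≈ 536,000 cells

A = (2170000 − 99100)/99100 = 20.89707
P(33) = 2170000 / (1 + 20.89707·e^(−0.0583·33)) = 2170000 / (1 + 20.89707·0.146036)
= 2170000 / 4.05173 ≈ 535573.5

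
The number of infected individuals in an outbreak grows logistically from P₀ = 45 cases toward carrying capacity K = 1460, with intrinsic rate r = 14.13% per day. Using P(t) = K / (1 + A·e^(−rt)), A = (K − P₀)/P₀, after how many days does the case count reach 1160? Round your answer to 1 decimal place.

t ≈ 34.0 days

A = (1460 − 45)/45 = 31.44444
1160 = 1460/(1 + 31.44444·e^(−0.1413t)) → 1 + 31.44444·e^(−0.1413t) = 1.25862
e^(−0.1413t) = 0.008225 → t = ln(121.58519)/0.1413 = 4.80062/0.1413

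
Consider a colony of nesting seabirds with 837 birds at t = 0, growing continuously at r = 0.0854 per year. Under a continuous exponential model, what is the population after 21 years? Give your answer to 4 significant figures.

P(21) = 837 · e^(0.0854·21) = 837 · e^(1.7934)
= 837 · 6.00985 ≈ 5030.25

≈ 5,030 birds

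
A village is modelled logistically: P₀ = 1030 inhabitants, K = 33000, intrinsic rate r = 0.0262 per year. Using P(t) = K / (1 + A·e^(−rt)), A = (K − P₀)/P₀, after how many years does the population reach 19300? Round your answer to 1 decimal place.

A = (33000 − 1030)/1030 = 31.03883
19300 = 33000/(1 + 31.03883·e^(−0.0262t)) → 1 + 31.03883·e^(−0.0262t) = 1.70984
e^(−0.0262t) = 0.02287 → t = ln(43.72624)/0.0262 = 3.77795/0.0262

t ≈ 144.2 years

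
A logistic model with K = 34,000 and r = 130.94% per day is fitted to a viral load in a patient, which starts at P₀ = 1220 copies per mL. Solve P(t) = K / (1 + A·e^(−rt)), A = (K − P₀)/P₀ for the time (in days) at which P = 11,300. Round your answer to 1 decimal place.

t ≈ 2.0 days

A = (34000 − 1220)/1220 = 26.86885
11300 = 34000/(1 + 26.86885·e^(−1.3094t)) → 1 + 26.86885·e^(−1.3094t) = 3.00885
e^(−1.3094t) = 0.074765 → t = ln(13.37524)/1.3094 = 2.59341/1.3094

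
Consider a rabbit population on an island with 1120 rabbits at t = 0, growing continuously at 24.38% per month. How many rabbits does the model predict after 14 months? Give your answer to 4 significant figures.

P(14) = 1120 · e^(0.2438·14) = 1120 · e^(3.4132)
= 1120 · 30.36225 ≈ 34005.72

≈ 34,010 rabbits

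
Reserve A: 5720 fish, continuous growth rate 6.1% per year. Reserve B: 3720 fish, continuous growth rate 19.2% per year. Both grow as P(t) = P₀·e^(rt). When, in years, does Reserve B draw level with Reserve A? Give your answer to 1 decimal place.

t ≈ 3.3 years

5720·e^(0.061t) = 3720·e^(0.192t)
5720/3720 = e^((0.192 − 0.061)t) → ln(1.53763) = 0.131·t
t = 0.43025 / 0.131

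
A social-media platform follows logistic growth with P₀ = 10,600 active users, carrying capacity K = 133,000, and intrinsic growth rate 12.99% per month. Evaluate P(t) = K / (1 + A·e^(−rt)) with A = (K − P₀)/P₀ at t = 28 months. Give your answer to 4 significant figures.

A = (133000 − 10600)/10600 = 11.54717
P(28) = 133000 / (1 + 11.54717·e^(−0.1299·28)) = 133000 / (1 + 11.54717·0.026326)
= 133000 / 1.30399 ≈ 101994.63

≈ 102,000 active users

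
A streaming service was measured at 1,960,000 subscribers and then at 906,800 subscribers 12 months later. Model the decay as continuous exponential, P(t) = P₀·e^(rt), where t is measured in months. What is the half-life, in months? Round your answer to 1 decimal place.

half-life ≈ 10.8 months

r = ln(906800/1960000) / 12 = ln(0.46265) / 12 ≈ -0.064231 per month
half-life = ln 2 / |r| = 0.69315 / 0.064231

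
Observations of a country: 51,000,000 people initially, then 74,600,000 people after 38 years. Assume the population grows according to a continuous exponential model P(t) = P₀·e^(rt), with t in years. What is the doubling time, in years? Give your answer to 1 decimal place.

doubling time ≈ 69.3 years

r = ln(74600000/51000000) / 38 = ln(1.46275) / 38 ≈ 0.010008 per year
doubling time = ln 2 / |r| = 0.69315 / 0.010008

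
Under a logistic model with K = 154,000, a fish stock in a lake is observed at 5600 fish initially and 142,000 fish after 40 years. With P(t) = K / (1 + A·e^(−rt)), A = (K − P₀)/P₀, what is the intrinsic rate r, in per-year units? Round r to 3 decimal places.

r ≈ 0.144 per year

A = (154000 − 5600)/5600 = 26.5
142000 = 154000/(1 + 26.5·e^(−r·40)) → e^(−40r) = (1.08451 − 1)/26.5 = 0.003189
r = −ln(0.003189)/40 = 5.74807/40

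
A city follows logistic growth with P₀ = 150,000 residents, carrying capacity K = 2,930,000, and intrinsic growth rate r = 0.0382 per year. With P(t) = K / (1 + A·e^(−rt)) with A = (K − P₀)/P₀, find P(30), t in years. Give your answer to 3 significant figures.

≈ 425,000 residents

A = (2930000 − 150000)/150000 = 18.53333
P(30) = 2930000 / (1 + 18.53333·e^(−0.0382·30)) = 2930000 / (1 + 18.53333·0.317906)
= 2930000 / 6.89186 ≈ 425139.52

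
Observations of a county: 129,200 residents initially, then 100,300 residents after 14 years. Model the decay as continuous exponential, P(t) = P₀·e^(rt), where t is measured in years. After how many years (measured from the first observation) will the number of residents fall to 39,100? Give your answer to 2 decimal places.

r = ln(100300/129200) / 14 ≈ -0.018085 per year
t = ln(39100/129200) / r = -1.19524 / -0.018085 ≈ 66.089

t ≈ 66.09 years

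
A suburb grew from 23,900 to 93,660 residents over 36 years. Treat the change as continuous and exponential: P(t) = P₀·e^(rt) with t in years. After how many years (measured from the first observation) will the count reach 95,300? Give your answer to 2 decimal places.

r = ln(93660/23900) / 36 ≈ 0.037939 per year
t = ln(95300/23900) / r = 1.38315 / 0.037939 ≈ 36.458

t ≈ 36.46 years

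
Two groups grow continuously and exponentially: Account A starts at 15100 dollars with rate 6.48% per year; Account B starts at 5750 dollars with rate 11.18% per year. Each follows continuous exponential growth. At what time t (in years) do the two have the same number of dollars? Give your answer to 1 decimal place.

t ≈ 20.5 years

15100·e^(0.0648t) = 5750·e^(0.1118t)
15100/5750 = e^((0.1118 − 0.0648)t) → ln(2.62609) = 0.047·t
t = 0.96549 / 0.047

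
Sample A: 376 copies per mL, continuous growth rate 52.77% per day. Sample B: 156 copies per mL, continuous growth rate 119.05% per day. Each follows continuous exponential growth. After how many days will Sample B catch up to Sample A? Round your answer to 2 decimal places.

t ≈ 1.33 days

376·e^(0.5277t) = 156·e^(1.1905t)
376/156 = e^((1.1905 − 0.5277)t) → ln(2.41026) = 0.6628·t
t = 0.87973 / 0.6628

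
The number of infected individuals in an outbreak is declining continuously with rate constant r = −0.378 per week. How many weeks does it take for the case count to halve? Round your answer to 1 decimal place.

half-life = ln(2) / |r| = 0.69315 / 0.378

half-life ≈ 1.8 weeks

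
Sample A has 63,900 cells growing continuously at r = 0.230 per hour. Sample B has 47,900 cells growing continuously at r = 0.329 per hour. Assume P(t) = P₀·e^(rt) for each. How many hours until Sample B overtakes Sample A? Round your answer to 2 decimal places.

t ≈ 2.91 hours

63900·e^(0.23t) = 47900·e^(0.329t)
63900/47900 = e^((0.329 − 0.23)t) → ln(1.33403) = 0.099·t
t = 0.2882 / 0.099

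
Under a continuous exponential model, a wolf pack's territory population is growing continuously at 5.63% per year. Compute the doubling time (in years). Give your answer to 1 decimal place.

doubling time ≈ 12.3 years

doubling time = ln(2) / |r| = 0.69315 / 0.0563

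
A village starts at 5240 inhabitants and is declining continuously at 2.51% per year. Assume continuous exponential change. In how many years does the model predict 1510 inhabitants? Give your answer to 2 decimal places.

t ≈ 49.57 years

1510 = 5240 · e^(-0.0251·t)
t = ln(1510/5240) / -0.0251 = ln(0.28817) / -0.0251 = -1.24421 / -0.0251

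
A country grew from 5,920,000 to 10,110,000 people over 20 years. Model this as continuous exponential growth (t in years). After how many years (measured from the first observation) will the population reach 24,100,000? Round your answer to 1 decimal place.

t ≈ 52.5 years

r = ln(10110000/5920000) / 20 ≈ 0.026759 per year
t = ln(24100000/5920000) / r = 1.40388 / 0.026759 ≈ 52.463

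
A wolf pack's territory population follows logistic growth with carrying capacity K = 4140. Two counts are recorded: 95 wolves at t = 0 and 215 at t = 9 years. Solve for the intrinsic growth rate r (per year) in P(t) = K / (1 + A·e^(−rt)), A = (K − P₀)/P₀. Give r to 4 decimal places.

A = (4140 − 95)/95 = 42.57895
215 = 4140/(1 + 42.57895·e^(−r·9)) → e^(−9r) = (19.25581 − 1)/42.57895 = 0.428752
r = −ln(0.428752)/9 = 0.84688/9

r ≈ 0.0941 per year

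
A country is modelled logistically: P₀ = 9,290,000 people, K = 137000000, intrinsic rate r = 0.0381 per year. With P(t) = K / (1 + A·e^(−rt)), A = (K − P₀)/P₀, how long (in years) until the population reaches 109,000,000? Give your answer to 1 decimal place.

A = (137000000 − 9290000)/9290000 = 13.74704
109000000 = 137000000/(1 + 13.74704·e^(−0.0381t)) → 1 + 13.74704·e^(−0.0381t) = 1.25688
e^(−0.0381t) = 0.018686 → t = ln(53.51526)/0.0381 = 3.97997/0.0381

t ≈ 104.5 years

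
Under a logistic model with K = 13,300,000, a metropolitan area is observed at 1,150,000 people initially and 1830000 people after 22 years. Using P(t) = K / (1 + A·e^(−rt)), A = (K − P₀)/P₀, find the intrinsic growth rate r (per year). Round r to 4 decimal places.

r ≈ 0.0237 per year

A = (13300000 − 1150000)/1150000 = 10.56522
1830000 = 13300000/(1 + 10.56522·e^(−r·22)) → e^(−22r) = (7.26776 − 1)/10.56522 = 0.593245
r = −ln(0.593245)/22 = 0.52215/22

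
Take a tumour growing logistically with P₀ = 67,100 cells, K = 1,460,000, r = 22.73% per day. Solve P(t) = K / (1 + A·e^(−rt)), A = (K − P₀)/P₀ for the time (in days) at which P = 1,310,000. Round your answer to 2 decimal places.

t ≈ 22.88 days

A = (1460000 − 67100)/67100 = 20.75857
1310000 = 1460000/(1 + 20.75857·e^(−0.2273t)) → 1 + 20.75857·e^(−0.2273t) = 1.1145
e^(−0.2273t) = 0.005516 → t = ln(181.29151)/0.2273 = 5.20011/0.2273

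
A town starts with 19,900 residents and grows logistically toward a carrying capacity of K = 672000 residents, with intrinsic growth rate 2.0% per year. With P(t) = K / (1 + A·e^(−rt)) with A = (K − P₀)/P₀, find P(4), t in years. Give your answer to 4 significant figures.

≈ 21,500 residents

A = (672000 − 19900)/19900 = 32.76884
P(4) = 672000 / (1 + 32.76884·e^(−0.02·4)) = 672000 / (1 + 32.76884·0.923116)
= 672000 / 31.24946 ≈ 21504.37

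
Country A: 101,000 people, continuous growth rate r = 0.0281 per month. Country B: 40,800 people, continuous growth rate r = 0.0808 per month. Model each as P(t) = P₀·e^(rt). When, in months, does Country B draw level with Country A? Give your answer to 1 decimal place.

101000·e^(0.0281t) = 40800·e^(0.0808t)
101000/40800 = e^((0.0808 − 0.0281)t) → ln(2.47549) = 0.0527·t
t = 0.90644 / 0.0527

t ≈ 17.2 months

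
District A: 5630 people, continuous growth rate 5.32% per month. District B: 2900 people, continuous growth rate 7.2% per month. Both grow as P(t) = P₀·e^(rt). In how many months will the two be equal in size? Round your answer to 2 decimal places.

t ≈ 35.29 months

5630·e^(0.0532t) = 2900·e^(0.072t)
5630/2900 = e^((0.072 − 0.0532)t) → ln(1.94138) = 0.0188·t
t = 0.6634 / 0.0188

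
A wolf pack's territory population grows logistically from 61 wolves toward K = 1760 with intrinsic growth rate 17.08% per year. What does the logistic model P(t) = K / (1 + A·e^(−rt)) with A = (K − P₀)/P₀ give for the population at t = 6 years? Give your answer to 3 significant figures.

≈ 160 wolves

A = (1760 − 61)/61 = 27.85246
P(6) = 1760 / (1 + 27.85246·e^(−0.1708·6)) = 1760 / (1 + 27.85246·0.358868)
= 1760 / 10.99536 ≈ 160.07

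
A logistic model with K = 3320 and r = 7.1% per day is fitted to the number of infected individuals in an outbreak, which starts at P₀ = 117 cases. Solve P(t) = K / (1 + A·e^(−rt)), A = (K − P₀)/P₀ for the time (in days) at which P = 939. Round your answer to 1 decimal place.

t ≈ 33.5 days

A = (3320 − 117)/117 = 27.37607
939 = 3320/(1 + 27.37607·e^(−0.071t)) → 1 + 27.37607·e^(−0.071t) = 3.53568
e^(−0.071t) = 0.092624 → t = ln(10.79636)/0.071 = 2.37921/0.071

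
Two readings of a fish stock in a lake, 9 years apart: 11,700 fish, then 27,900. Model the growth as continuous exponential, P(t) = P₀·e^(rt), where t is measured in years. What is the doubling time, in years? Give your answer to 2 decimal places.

doubling time ≈ 7.18 years

r = ln(27900/11700) / 9 = ln(2.38462) / 9 ≈ 0.09656 per year
doubling time = ln 2 / |r| = 0.69315 / 0.09656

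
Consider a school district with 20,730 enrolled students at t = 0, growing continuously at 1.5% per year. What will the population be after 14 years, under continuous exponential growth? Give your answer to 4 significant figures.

≈ 25,570 enrolled students

P(14) = 20730 · e^(0.015·14) = 20730 · e^(0.21)
= 20730 · 1.23368 ≈ 25574.15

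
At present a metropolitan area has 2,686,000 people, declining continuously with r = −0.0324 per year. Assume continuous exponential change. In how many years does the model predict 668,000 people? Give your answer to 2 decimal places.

t ≈ 42.95 years

668000 = 2686000 · e^(-0.0324·t)
t = ln(668000/2686000) / -0.0324 = ln(0.2487) / -0.0324 = -1.39152 / -0.0324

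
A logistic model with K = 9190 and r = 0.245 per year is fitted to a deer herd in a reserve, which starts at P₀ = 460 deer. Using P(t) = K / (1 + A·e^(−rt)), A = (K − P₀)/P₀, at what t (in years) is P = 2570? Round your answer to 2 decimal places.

A = (9190 − 460)/460 = 18.97826
2570 = 9190/(1 + 18.97826·e^(−0.245t)) → 1 + 18.97826·e^(−0.245t) = 3.57588
e^(−0.245t) = 0.135728 → t = ln(7.36769)/0.245 = 1.9971/0.245

t ≈ 8.15 years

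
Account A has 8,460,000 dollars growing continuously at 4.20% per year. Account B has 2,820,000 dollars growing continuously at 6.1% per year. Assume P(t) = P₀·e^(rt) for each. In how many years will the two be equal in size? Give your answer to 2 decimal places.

t ≈ 57.82 years

8460000·e^(0.042t) = 2820000·e^(0.061t)
8460000/2820000 = e^((0.061 − 0.042)t) → ln(3) = 0.019·t
t = 1.09861 / 0.019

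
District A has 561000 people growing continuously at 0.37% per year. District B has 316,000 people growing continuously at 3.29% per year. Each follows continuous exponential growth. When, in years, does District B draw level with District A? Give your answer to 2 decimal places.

561000·e^(0.0037t) = 316000·e^(0.0329t)
561000/316000 = e^((0.0329 − 0.0037)t) → ln(1.77532) = 0.0292·t
t = 0.57398 / 0.0292

t ≈ 19.66 years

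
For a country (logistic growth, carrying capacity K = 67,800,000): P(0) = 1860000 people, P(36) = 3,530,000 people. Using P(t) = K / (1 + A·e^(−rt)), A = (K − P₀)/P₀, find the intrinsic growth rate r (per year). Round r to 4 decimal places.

r ≈ 0.0185 per year

A = (67800000 − 1860000)/1860000 = 35.45161
3530000 = 67800000/(1 + 35.45161·e^(−r·36)) → e^(−36r) = (19.2068 − 1)/35.45161 = 0.513568
r = −ln(0.513568)/36 = 0.66637/36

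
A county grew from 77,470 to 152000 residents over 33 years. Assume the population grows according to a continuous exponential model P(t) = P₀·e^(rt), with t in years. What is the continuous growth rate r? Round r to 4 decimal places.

r ≈ 0.0204 per year

152000 = 77470 · e^(r·33)
e^(33r) = 152000/77470 = 1.96205
r = ln(1.96205) / 33 = 0.67399 / 33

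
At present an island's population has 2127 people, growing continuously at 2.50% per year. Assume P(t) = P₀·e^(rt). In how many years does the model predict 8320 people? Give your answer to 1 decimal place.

8320 = 2127 · e^(0.025·t)
t = ln(8320/2127) / 0.025 = ln(3.91161) / 0.025 = 1.36395 / 0.025

t ≈ 54.6 years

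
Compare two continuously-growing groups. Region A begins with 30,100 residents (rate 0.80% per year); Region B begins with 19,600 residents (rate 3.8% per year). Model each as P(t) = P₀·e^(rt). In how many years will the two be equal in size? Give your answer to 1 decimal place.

30100·e^(0.008t) = 19600·e^(0.038t)
30100/19600 = e^((0.038 − 0.008)t) → ln(1.53571) = 0.03·t
t = 0.429 / 0.03

t ≈ 14.3 years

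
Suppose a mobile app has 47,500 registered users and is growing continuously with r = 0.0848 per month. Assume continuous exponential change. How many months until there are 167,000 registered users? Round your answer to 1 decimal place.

t ≈ 14.8 months

167000 = 47500 · e^(0.0848·t)
t = ln(167000/47500) / 0.0848 = ln(3.51579) / 0.0848 = 1.25726 / 0.0848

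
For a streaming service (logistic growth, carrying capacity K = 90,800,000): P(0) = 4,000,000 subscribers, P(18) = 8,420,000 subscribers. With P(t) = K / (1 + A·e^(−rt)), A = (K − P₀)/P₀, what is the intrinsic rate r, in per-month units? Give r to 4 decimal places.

r ≈ 0.0443 per month

A = (90800000 − 4000000)/4000000 = 21.7
8420000 = 90800000/(1 + 21.7·e^(−r·18)) → e^(−18r) = (10.78385 − 1)/21.7 = 0.450869
r = −ln(0.450869)/18 = 0.79658/18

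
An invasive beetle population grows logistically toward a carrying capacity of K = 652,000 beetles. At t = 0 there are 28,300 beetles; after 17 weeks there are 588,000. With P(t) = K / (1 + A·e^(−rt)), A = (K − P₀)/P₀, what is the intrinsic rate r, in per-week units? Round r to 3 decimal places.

r ≈ 0.312 per week

A = (652000 − 28300)/28300 = 22.03887
588000 = 652000/(1 + 22.03887·e^(−r·17)) → e^(−17r) = (1.10884 − 1)/22.03887 = 0.004939
r = −ln(0.004939)/17 = 5.31065/17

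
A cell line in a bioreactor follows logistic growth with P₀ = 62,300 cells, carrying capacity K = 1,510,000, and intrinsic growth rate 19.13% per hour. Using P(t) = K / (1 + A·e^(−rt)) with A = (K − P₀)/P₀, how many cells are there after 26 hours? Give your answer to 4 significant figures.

A = (1510000 − 62300)/62300 = 23.23756
P(26) = 1510000 / (1 + 23.23756·e^(−0.1913·26)) = 1510000 / (1 + 23.23756·0.006917)
= 1510000 / 1.16073 ≈ 1300905.59

≈ 1,301,000 cells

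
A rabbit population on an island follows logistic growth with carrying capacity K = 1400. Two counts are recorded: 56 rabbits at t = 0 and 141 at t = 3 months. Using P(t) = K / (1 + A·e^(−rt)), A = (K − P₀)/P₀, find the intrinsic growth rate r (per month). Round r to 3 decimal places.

r ≈ 0.330 per month

A = (1400 − 56)/56 = 24
141 = 1400/(1 + 24·e^(−r·3)) → e^(−3r) = (9.92908 − 1)/24 = 0.372045
r = −ln(0.372045)/3 = 0.98874/3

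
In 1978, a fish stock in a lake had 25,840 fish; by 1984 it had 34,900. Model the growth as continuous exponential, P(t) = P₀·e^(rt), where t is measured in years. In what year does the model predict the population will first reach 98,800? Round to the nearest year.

year 2005

r = ln(34900/25840) / 6 = 0.30056/6 ≈ 0.050094 per year
t = ln(98800/25840) / r = 1.34117/0.050094 ≈ 26.77 years after 1978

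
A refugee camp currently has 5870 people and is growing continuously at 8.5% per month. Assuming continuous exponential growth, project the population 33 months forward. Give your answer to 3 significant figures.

P(33) = 5870 · e^(0.085·33) = 5870 · e^(2.805)
= 5870 · 16.52708 ≈ 97013.94

≈ 97,000 people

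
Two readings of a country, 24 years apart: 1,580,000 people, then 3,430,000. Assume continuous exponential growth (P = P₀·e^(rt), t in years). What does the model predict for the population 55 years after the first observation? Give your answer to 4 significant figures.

≈ 9,335,000 people

r = ln(3430000/1580000) / 24 ≈ 0.032297 per year
P(55) = 1580000 · e^(0.032297·55) = 1580000 · 5.90826 ≈ 9335056.58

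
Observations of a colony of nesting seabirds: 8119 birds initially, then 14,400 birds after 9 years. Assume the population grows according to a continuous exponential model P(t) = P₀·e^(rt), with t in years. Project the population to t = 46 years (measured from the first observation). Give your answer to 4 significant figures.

r = ln(14400/8119) / 9 ≈ 0.063669 per year
P(46) = 8119 · e^(0.063669·46) = 8119 · 18.7047 ≈ 151863.5

≈ 151,900 birds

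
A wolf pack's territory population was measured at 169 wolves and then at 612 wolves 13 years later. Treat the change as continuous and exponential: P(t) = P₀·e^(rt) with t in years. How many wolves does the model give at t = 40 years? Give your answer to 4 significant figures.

r = ln(612/169) / 13 ≈ 0.098987 per year
P(40) = 169 · e^(0.098987·40) = 169 · 52.43047 ≈ 8860.75

≈ 8,861 wolves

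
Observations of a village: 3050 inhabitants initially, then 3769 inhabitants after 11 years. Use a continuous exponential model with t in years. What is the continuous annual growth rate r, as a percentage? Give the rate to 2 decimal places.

r ≈ 1.92% per year

3769 = 3050 · e^(r·11)
e^(11r) = 3769/3050 = 1.23574
r = ln(1.23574) / 11 = 0.21167 / 11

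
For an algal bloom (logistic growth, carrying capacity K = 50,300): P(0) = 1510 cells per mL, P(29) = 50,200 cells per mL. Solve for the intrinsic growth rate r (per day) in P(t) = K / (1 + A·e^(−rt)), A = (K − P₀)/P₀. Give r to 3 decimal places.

r ≈ 0.334 per day

A = (50300 − 1510)/1510 = 32.31126
50200 = 50300/(1 + 32.31126·e^(−r·29)) → e^(−29r) = (1.00199 − 1)/32.31126 = 0.000062
r = −ln(0.000062)/29 = 9.69402/29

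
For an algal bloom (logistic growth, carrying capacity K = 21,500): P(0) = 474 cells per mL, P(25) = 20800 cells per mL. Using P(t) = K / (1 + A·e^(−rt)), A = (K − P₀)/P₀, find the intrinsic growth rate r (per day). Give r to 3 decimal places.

r ≈ 0.287 per day

A = (21500 − 474)/474 = 44.35865
20800 = 21500/(1 + 44.35865·e^(−r·25)) → e^(−25r) = (1.03365 − 1)/44.35865 = 0.000759
r = −ln(0.000759)/25 = 7.18394/25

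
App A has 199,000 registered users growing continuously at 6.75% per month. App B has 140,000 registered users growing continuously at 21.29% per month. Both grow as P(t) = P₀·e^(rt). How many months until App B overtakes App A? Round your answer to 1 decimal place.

199000·e^(0.0675t) = 140000·e^(0.2129t)
199000/140000 = e^((0.2129 − 0.0675)t) → ln(1.42143) = 0.1454·t
t = 0.35166 / 0.1454

t ≈ 2.4 months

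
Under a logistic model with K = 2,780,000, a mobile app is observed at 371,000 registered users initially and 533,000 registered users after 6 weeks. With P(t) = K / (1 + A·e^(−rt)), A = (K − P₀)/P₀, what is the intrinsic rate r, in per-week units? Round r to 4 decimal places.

A = (2780000 − 371000)/371000 = 6.49326
533000 = 2780000/(1 + 6.49326·e^(−r·6)) → e^(−6r) = (5.21576 − 1)/6.49326 = 0.649252
r = −ln(0.649252)/6 = 0.43194/6

r ≈ 0.0720 per week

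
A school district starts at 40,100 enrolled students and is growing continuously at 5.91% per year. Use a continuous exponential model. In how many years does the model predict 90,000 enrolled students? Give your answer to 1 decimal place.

90000 = 40100 · e^(0.0591·t)
t = ln(90000/40100) / 0.0591 = ln(2.24439) / 0.0591 = 0.80843 / 0.0591

t ≈ 13.7 years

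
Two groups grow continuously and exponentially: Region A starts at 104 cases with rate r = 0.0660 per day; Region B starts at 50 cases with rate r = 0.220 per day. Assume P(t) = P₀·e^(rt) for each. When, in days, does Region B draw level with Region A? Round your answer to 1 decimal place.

104·e^(0.066t) = 50·e^(0.22t)
104/50 = e^((0.22 − 0.066)t) → ln(2.08) = 0.154·t
t = 0.73237 / 0.154

t ≈ 4.8 days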